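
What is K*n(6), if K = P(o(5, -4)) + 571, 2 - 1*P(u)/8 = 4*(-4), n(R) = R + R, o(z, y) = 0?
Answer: 8580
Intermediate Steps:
n(R) = 2*R
P(u) = 144 (P(u) = 16 - 32*(-4) = 16 - 8*(-16) = 16 + 128 = 144)
K = 715 (K = 144 + 571 = 715)
K*n(6) = 715*(2*6) = 715*12 = 8580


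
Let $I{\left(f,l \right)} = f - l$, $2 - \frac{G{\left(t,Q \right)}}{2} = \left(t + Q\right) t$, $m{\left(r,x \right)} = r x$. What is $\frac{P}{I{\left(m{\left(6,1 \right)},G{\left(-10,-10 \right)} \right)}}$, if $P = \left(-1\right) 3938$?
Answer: $- \frac{1969}{201} \approx -9.796$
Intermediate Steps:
$G{\left(t,Q \right)} = 4 - 2 t \left(Q + t\right)$ ($G{\left(t,Q \right)} = 4 - 2 \left(t + Q\right) t = 4 - 2 \left(Q + t\right) t = 4 - 2 t \left(Q + t\right)$)
$P = -3938$
$\frac{P}{I{\left(m{\left(6,1 \right)},G{\left(-10,-10 \right)} \right)}} = - \frac{3938}{6 \cdot 1 - \left(4 - 2 \left(-10\right)^{2} - \left(-20\right) \left(-10\right)\right)} = - \frac{3938}{6 - \left(4 - 200 - 200\right)} = - \frac{3938}{6 - -396} = - \frac{3938}{6 + 396} = - \frac{3938}{402} = \left(-3938\right) \frac{1}{402} = - \frac{1969}{201}$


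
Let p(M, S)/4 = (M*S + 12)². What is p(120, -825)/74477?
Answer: 39194496576/74477 ≈ 5.2626e+5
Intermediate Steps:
p(M, S) = 4*(12 + M*S)² (p(M, S) = 4*(M*S + 12)² = 4*(12 + M*S)²)
p(120, -825)/74477 = (4*(12 + 120*(-825))²)/74477 = (4*(12 - 99000)²)*(1/74477) = (4*(-98988)²)*(1/74477) = (4*9798624144)*(1/74477) = 39194496576*(1/74477) = 39194496576/74477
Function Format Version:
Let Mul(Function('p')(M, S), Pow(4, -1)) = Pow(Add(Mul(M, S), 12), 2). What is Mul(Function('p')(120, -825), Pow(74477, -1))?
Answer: Rational(39194496576, 74477) ≈ 5.2626e+5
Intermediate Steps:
Function('p')(M, S) = Mul(4, Pow(Add(12, Mul(M, S)), 2)) (Function('p')(M, S) = Mul(4, Pow(Add(Mul(M, S), 12), 2)) = Mul(4, Pow(Add(12, Mul(M, S)), 2)))
Mul(Function('p')(120, -825), Pow(74477, -1)) = Mul(Mul(4, Pow(Add(12, Mul(120, -825)), 2)), Pow(74477, -1)) = Mul(Mul(4, Pow(Add(12, -99000), 2)), Rational(1, 74477)) = Mul(Mul(4, Pow(-98988, 2)), Rational(1, 74477)) = Mul(Mul(4, 9798624144), Rational(1, 74477)) = Mul(39194496576, Rational(1, 74477)) = Rational(39194496576, 74477)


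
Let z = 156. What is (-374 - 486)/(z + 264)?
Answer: -43/21 ≈ -2.0476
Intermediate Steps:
(-374 - 486)/(z + 264) = (-374 - 486)/(156 + 264) = -860/420 = -860*1/420 = -43/21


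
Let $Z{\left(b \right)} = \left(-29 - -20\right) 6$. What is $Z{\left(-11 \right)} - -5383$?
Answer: $5329$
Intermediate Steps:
$Z{\left(b \right)} = -54$ ($Z{\left(b \right)} = \left(-29 + 20\right) 6 = \left(-9\right) 6 = -54$)
$Z{\left(-11 \right)} - -5383 = -54 - -5383 = -54 + 5383 = 5329$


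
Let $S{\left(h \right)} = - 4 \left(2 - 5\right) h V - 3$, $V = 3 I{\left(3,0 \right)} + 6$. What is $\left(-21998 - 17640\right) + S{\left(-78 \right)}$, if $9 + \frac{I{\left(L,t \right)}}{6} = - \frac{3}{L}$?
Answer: $123223$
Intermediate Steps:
$I{\left(L,t \right)} = -54 - \frac{18}{L}$ ($I{\left(L,t \right)} = -54 + 6 \left(- \frac{3}{L}\right) = -54 - \frac{18}{L}$)
$V = -174$ ($V = 3 \left(-54 - \frac{18}{3}\right) + 6 = 3 \left(-54 - 6\right) + 6 = 3 \left(-60\right) + 6 = -180 + 6 = -174$)
$S{\left(h \right)} = -3 - 2088 h$ ($S{\left(h \right)} = - 4 \left(2 - 5\right) h \left(-174\right) - 3 = \left(-4\right) \left(-3\right) \left(- 174 h\right) - 3 = 12 \left(- 174 h\right) - 3 = - 2088 h - 3 = -3 - 2088 h$)
$\left(-21998 - 17640\right) + S{\left(-78 \right)} = \left(-21998 - 17640\right) - -162861 = \left(-21998 - 17640\right) + \left(-3 + 162864\right) = -39638 + 162861 = 123223$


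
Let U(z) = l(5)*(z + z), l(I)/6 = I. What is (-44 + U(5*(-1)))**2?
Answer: 118336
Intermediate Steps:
l(I) = 6*I
U(z) = 60*z (U(z) = (6*5)*(z + z) = 30*(2*z) = 60*z)
(-44 + U(5*(-1)))**2 = (-44 + 60*(5*(-1)))**2 = (-44 + 60*(-5))**2 = (-44 - 300)**2 = (-344)**2 = 118336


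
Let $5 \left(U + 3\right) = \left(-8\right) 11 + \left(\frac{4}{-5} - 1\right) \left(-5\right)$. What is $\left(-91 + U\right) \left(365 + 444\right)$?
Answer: $- \frac{444141}{5} \approx -88828.0$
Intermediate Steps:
$U = - \frac{94}{5}$ ($U = -3 + \frac{\left(-8\right) 11 + \left(\frac{4}{-5} - 1\right) \left(-5\right)}{5} = -3 + \frac{-88 + \left(4 \left(- \frac{1}{5}\right) - 1\right) \left(-5\right)}{5} = -3 + \frac{-88 + \left(- \frac{4}{5} - 1\right) \left(-5\right)}{5} = -3 + \frac{-88 - -9}{5} = -3 + \frac{-88 + 9}{5} = -3 + \frac{1}{5} \left(-79\right) = -3 - \frac{79}{5} = - \frac{94}{5} \approx -18.8$)
$\left(-91 + U\right) \left(365 + 444\right) = \left(-91 - \frac{94}{5}\right) \left(365 + 444\right) = \left(- \frac{549}{5}\right) 809 = - \frac{444141}{5}$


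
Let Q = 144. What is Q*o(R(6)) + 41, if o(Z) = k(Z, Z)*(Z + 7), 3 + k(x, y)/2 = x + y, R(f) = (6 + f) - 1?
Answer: 98537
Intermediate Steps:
R(f) = 5 + f
k(x, y) = -6 + 2*x + 2*y (k(x, y) = -6 + 2*(x + y) = -6 + (2*x + 2*y) = -6 + 2*x + 2*y)
o(Z) = (-6 + 4*Z)*(7 + Z) (o(Z) = (-6 + 2*Z + 2*Z)*(Z + 7) = (-6 + 4*Z)*(7 + Z))
Q*o(R(6)) + 41 = 144*(2*(-3 + 2*(5 + 6))*(7 + (5 + 6))) + 41 = 144*(2*(-3 + 2*11)*(7 + 11)) + 41 = 144*(2*(-3 + 22)*18) + 41 = 144*(2*19*18) + 41 = 144*684 + 41 = 98496 + 41 = 98537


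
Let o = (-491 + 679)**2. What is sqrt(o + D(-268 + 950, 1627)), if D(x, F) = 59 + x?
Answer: sqrt(36085) ≈ 189.96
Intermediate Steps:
o = 35344 (o = 188**2 = 35344)
sqrt(o + D(-268 + 950, 1627)) = sqrt(35344 + (59 + (-268 + 950))) = sqrt(35344 + (59 + 682)) = sqrt(35344 + 741) = sqrt(36085)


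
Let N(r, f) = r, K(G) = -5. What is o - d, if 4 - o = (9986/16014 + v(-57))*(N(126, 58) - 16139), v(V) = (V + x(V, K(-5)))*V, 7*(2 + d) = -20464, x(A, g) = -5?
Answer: 3172533521063/56049 ≈ 5.6603e+7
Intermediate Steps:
d = -20478/7 (d = -2 + (⅐)*(-20464) = -2 - 20464/7 = -20478/7 ≈ -2925.4)
v(V) = V*(-5 + V) (v(V) = (V - 5)*V = (-5 + V)*V = V*(-5 + V))
o = 453195650531/8007 (o = 4 - (9986/16014 - 57*(-5 - 57))*(126 - 16139) = 4 - (9986*(1/16014) - 57*(-62))*(-16013) = 4 - (4993/8007 + 3534)*(-16013) = 4 - 28301731*(-16013)/8007 = 4 - 1*(-453195618503/8007) = 4 + 453195618503/8007 = 453195650531/8007 ≈ 5.6600e+7)
o - d = 453195650531/8007 - 1*(-20478/7) = 453195650531/8007 + 20478/7 = 3172533521063/56049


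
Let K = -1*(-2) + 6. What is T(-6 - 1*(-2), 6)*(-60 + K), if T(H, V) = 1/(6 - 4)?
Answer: -26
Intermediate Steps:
K = 8 (K = 2 + 6 = 8)
T(H, V) = ½ (T(H, V) = 1/2 = ½)
T(-6 - 1*(-2), 6)*(-60 + K) = (-60 + 8)/2 = (½)*(-52) = -26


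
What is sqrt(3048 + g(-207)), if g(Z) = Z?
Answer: sqrt(2841) ≈ 53.301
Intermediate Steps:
sqrt(3048 + g(-207)) = sqrt(3048 - 207) = sqrt(2841)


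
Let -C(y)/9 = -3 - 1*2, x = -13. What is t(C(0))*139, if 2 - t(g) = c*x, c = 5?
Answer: 9313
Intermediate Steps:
C(y) = 45 (C(y) = -9*(-3 - 1*2) = -9*(-3 - 2) = -9*(-5) = 45)
t(g) = 67 (t(g) = 2 - 5*(-13) = 2 - 1*(-65) = 2 + 65 = 67)
t(C(0))*139 = 67*139 = 9313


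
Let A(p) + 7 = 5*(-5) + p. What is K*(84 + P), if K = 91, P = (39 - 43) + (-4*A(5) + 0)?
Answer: 17108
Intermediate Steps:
A(p) = -32 + p (A(p) = -7 + (5*(-5) + p) = -7 + (-25 + p) = -32 + p)
P = 104 (P = (39 - 43) + (-4*(-32 + 5) + 0) = -4 + (-4*(-27) + 0) = -4 + (108 + 0) = -4 + 108 = 104)
K*(84 + P) = 91*(84 + 104) = 91*188 = 17108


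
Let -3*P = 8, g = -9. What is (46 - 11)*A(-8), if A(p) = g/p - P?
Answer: 3185/24 ≈ 132.71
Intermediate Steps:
P = -8/3 (P = -⅓*8 = -8/3 ≈ -2.6667)
A(p) = 8/3 - 9/p (A(p) = -9/p - 1*(-8/3) = -9/p + 8/3 = 8/3 - 9/p)
(46 - 11)*A(-8) = (46 - 11)*(8/3 - 9/(-8)) = 35*(8/3 - 9*(-⅛)) = 35*(8/3 + 9/8) = 35*(91/24) = 3185/24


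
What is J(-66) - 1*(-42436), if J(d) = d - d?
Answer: 42436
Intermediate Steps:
J(d) = 0
J(-66) - 1*(-42436) = 0 - 1*(-42436) = 0 + 42436 = 42436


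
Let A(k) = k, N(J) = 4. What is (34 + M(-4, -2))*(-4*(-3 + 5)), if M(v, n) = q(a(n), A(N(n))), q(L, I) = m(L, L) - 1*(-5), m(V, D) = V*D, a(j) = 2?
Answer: -344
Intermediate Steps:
m(V, D) = D*V
q(L, I) = 5 + L² (q(L, I) = L*L - 1*(-5) = L² + 5 = 5 + L²)
M(v, n) = 9 (M(v, n) = 5 + 2² = 5 + 4 = 9)
(34 + M(-4, -2))*(-4*(-3 + 5)) = (34 + 9)*(-4*(-3 + 5)) = 43*(-4*2) = 43*(-8) = -344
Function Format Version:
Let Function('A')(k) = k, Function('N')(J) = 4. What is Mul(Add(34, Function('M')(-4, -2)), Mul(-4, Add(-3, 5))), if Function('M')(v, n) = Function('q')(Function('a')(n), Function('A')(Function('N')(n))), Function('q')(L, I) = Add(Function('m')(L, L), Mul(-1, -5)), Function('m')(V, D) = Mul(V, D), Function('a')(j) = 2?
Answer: -344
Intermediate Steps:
Function('m')(V, D) = Mul(D, V)
Function('q')(L, I) = Add(5, Pow(L, 2)) (Function('q')(L, I) = Add(Mul(L, L), Mul(-1, -5)) = Add(Pow(L, 2), 5) = Add(5, Pow(L, 2)))
Function('M')(v, n) = 9 (Function('M')(v, n) = Add(5, Pow(2, 2)) = Add(5, 4) = 9)
Mul(Add(34, Function('M')(-4, -2)), Mul(-4, Add(-3, 5))) = Mul(Add(34, 9), Mul(-4, Add(-3, 5))) = Mul(43, Mul(-4, 2)) = Mul(43, -8) = -344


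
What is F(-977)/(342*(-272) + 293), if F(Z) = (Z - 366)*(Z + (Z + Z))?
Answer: -3936333/92731 ≈ -42.449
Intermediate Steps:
F(Z) = 3*Z*(-366 + Z) (F(Z) = (-366 + Z)*(Z + 2*Z) = (-366 + Z)*(3*Z) = 3*Z*(-366 + Z))
F(-977)/(342*(-272) + 293) = (3*(-977)*(-366 - 977))/(342*(-272) + 293) = (3*(-977)*(-1343))/(-93024 + 293) = 3936333/(-92731) = 3936333*(-1/92731) = -3936333/92731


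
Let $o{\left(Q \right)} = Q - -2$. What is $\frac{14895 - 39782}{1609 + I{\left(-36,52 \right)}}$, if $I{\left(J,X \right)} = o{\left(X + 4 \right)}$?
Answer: $- \frac{24887}{1667} \approx -14.929$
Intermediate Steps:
$o{\left(Q \right)} = 2 + Q$ ($o{\left(Q \right)} = Q + 2 = 2 + Q$)
$I{\left(J,X \right)} = 6 + X$ ($I{\left(J,X \right)} = 2 + \left(X + 4\right) = 2 + \left(4 + X\right) = 6 + X$)
$\frac{14895 - 39782}{1609 + I{\left(-36,52 \right)}} = \frac{14895 - 39782}{1609 + \left(6 + 52\right)} = - \frac{24887}{1609 + 58} = - \frac{24887}{1667}$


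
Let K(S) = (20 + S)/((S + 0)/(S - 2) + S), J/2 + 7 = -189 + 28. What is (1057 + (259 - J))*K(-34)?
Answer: 59472/85 ≈ 699.67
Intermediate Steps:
J = -336 (J = -14 + 2*(-189 + 28) = -14 + 2*(-161) = -14 - 322 = -336)
K(S) = (20 + S)/(S + S/(-2 + S)) (K(S) = (20 + S)/(S/(-2 + S) + S) = (20 + S)/(S + S/(-2 + S)))
(1057 + (259 - J))*K(-34) = (1057 + (259 - 1*(-336)))*((-40 + (-34)² + 18*(-34))/((-34)*(-1 - 34))) = (1057 + (259 + 336))*(-1/34*(-40 + 1156 - 612)/(-35)) = (1057 + 595)*(-1/34*(-1/35)*504) = 1652*(36/85) = 59472/85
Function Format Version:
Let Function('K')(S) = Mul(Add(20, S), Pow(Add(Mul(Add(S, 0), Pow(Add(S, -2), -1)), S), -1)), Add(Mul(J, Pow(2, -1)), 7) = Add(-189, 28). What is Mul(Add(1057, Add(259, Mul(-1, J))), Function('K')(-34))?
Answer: Rational(59472, 85) ≈ 699.67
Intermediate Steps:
J = -336 (J = Add(-14, Mul(2, Add(-189, 28))) = Add(-14, Mul(2, -161)) = Add(-14, -322) = -336)
Function('K')(S) = Mul(Pow(Add(S, Mul(S, Pow(Add(-2, S), -1))), -1), Add(20, S)) (Function('K')(S) = Mul(Add(20, S), Pow(Add(Mul(S, Pow(Add(-2, S), -1)), S), -1)) = Mul(Add(20, S), Pow(Add(S, Mul(S, Pow(Add(-2, S), -1))), -1)) = Mul(Pow(Add(S, Mul(S, Pow(Add(-2, S), -1))), -1), Add(20, S)))
Mul(Add(1057, Add(259, Mul(-1, J))), Function('K')(-34)) = Mul(Add(1057, Add(259, Mul(-1, -336))), Mul(Pow(-34, -1), Pow(Add(-1, -34), -1), Add(-40, Pow(-34, 2), Mul(18, -34)))) = Mul(Add(1057, Add(259, 336)), Mul(Rational(-1, 34), Pow(-35, -1), Add(-40, 1156, -612))) = Mul(Add(1057, 595), Mul(Rational(-1, 34), Rational(-1, 35), 504)) = Mul(1652, Rational(36, 85)) = Rational(59472, 85)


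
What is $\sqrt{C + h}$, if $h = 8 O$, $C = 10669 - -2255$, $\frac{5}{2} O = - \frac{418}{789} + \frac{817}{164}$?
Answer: $\frac{4 \sqrt{21155200965555}}{161745} \approx 113.75$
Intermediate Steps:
$O = \frac{576061}{323490}$ ($O = \frac{2 \left(- \frac{418}{789} + \frac{817}{164}\right)}{5} = \frac{2}{5} \cdot \frac{576061}{129396} = \frac{576061}{323490} \approx 1.7808$)
$C = 12924$ ($C = 10669 + 2255 = 12924$)
$h = \frac{2304244}{161745}$ ($h = 8 \cdot \frac{576061}{323490} = \frac{2304244}{161745} \approx 14.246$)
$\sqrt{C + h} = \sqrt{12924 + \frac{2304244}{161745}} = \sqrt{\frac{2092696624}{161745}} = \frac{4 \sqrt{21155200965555}}{161745}$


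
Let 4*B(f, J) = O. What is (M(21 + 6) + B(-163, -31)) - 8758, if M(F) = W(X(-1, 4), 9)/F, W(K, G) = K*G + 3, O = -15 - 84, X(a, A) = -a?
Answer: -316163/36 ≈ -8782.3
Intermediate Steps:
O = -99
B(f, J) = -99/4 (B(f, J) = (1/4)*(-99) = -99/4)
W(K, G) = 3 + G*K (W(K, G) = G*K + 3 = 3 + G*K)
M(F) = 12/F (M(F) = (3 + 9*(-1*(-1)))/F = (3 + 9*1)/F = (3 + 9)/F = 12/F)
(M(21 + 6) + B(-163, -31)) - 8758 = (12/(21 + 6) - 99/4) - 8758 = (12/27 - 99/4) - 8758 = (12*(1/27) - 99/4) - 8758 = (4/9 - 99/4) - 8758 = -875/36 - 8758 = -316163/36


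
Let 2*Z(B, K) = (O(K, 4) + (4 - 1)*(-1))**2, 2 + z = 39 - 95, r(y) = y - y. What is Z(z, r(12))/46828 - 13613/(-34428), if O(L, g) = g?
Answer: 318743389/806097192 ≈ 0.39542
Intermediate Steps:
r(y) = 0
z = -58 (z = -2 + (39 - 95) = -2 - 56 = -58)
Z(B, K) = 1/2 (Z(B, K) = (4 + (4 - 1)*(-1))**2/2 = (4 + 3*(-1))**2/2 = (4 - 3)**2/2 = (1/2)*1**2 = (1/2)*1 = 1/2)
Z(z, r(12))/46828 - 13613/(-34428) = (1/2)/46828 - 13613/(-34428) = (1/2)*(1/46828) - 13613*(-1/34428) = 1/93656 + 13613/34428 = 318743389/806097192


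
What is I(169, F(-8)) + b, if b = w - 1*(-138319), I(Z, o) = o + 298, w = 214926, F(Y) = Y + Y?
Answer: 353527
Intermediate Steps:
F(Y) = 2*Y
I(Z, o) = 298 + o
b = 353245 (b = 214926 - 1*(-138319) = 214926 + 138319 = 353245)
I(169, F(-8)) + b = (298 + 2*(-8)) + 353245 = (298 - 16) + 353245 = 282 + 353245 = 353527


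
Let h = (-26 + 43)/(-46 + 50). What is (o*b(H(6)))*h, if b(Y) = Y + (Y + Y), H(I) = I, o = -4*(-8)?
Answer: 2448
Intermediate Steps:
o = 32
b(Y) = 3*Y (b(Y) = Y + 2*Y = 3*Y)
h = 17/4 ≈ 4.2500
(o*b(H(6)))*h = (32*(3*6))*(17/4) = (32*18)*(17/4) = 576*(17/4) = 2448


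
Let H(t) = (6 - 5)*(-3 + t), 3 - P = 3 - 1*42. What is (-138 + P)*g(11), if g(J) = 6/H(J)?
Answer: -72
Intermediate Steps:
P = 42 (P = 3 - (3 - 1*42) = 3 - (3 - 42) = 3 - 1*(-39) = 3 + 39 = 42)
H(t) = -3 + t (H(t) = 1*(-3 + t) = -3 + t)
g(J) = 6/(-3 + J)
(-138 + P)*g(11) = (-138 + 42)*(6/(-3 + 11)) = -576/8 = -96*¾ = -72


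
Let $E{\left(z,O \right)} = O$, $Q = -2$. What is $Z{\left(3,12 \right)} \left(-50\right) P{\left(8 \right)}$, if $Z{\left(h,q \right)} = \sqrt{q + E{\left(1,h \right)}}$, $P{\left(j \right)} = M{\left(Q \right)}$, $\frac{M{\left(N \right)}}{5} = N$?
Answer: $500 \sqrt{15} \approx 1936.5$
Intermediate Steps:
$M{\left(N \right)} = 5 N$
$P{\left(j \right)} = -10$ ($P{\left(j \right)} = 5 \left(-2\right) = -10$)
$Z{\left(h,q \right)} = \sqrt{h + q}$ ($Z{\left(h,q \right)} = \sqrt{q + h} = \sqrt{h + q}$)
$Z{\left(3,12 \right)} \left(-50\right) P{\left(8 \right)} = \sqrt{3 + 12} \left(-50\right) \left(-10\right) = \sqrt{15} \left(-50\right) \left(-10\right) = - 50 \sqrt{15} \left(-10\right) = 500 \sqrt{15}$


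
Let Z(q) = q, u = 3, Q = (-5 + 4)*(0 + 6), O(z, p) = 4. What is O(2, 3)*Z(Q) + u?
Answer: -21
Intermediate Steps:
Q = -6 (Q = -1*6 = -6)
O(2, 3)*Z(Q) + u = 4*(-6) + 3 = -24 + 3 = -21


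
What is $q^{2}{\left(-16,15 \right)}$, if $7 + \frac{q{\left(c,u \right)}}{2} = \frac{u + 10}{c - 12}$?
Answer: $\frac{48841}{196} \approx 249.19$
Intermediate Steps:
$q{\left(c,u \right)} = -14 + \frac{2 \left(10 + u\right)}{-12 + c}$ ($q{\left(c,u \right)} = -14 + 2 \frac{u + 10}{c - 12} = -14 + 2 \frac{10 + u}{-12 + c} = -14 + \frac{2 \left(10 + u\right)}{-12 + c}$)
$q^{2}{\left(-16,15 \right)} = \left(\frac{2 \left(94 + 15 - -112\right)}{-12 - 16}\right)^{2} = \left(\frac{2 \left(94 + 15 + 112\right)}{-28}\right)^{2} = \left(2 \left(- \frac{1}{28}\right) 221\right)^{2} = \left(- \frac{221}{14}\right)^{2} = \frac{48841}{196}$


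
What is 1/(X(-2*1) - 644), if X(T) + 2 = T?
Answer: -1/648 ≈ -0.0015432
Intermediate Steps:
X(T) = -2 + T
1/(X(-2*1) - 644) = 1/((-2 - 2*1) - 644) = 1/((-2 - 2) - 644) = 1/(-4 - 644) = 1/(-648) = -1/648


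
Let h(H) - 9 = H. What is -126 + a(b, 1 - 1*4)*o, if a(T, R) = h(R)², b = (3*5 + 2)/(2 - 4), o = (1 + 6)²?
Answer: 1638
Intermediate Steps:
h(H) = 9 + H
o = 49 (o = 7² = 49)
b = -17/2 (b = (15 + 2)/(-2) = 17*(-½) = -17/2 ≈ -8.5000)
a(T, R) = (9 + R)²
-126 + a(b, 1 - 1*4)*o = -126 + (9 + (1 - 1*4))²*49 = -126 + (9 + (1 - 4))²*49 = -126 + (9 - 3)²*49 = -126 + 6²*49 = -126 + 36*49 = -126 + 1764 = 1638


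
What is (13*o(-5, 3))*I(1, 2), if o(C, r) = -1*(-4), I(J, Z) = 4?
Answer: 208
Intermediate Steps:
o(C, r) = 4
(13*o(-5, 3))*I(1, 2) = (13*4)*4 = 52*4 = 208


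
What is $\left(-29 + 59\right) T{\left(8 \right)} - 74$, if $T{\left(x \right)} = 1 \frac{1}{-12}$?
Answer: $- \frac{153}{2} \approx -76.5$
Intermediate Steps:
$T{\left(x \right)} = - \frac{1}{12}$ ($T{\left(x \right)} = 1 \left(- \frac{1}{12}\right) = - \frac{1}{12}$)
$\left(-29 + 59\right) T{\left(8 \right)} - 74 = \left(-29 + 59\right) \left(- \frac{1}{12}\right) - 74 = 30 \left(- \frac{1}{12}\right) - 74 = - \frac{5}{2} - 74 = - \frac{153}{2}$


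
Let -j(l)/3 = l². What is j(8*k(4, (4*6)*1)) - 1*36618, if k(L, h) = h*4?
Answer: -1806090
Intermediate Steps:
k(L, h) = 4*h
j(l) = -3*l²
j(8*k(4, (4*6)*1)) - 1*36618 = -3*(8*(4*((4*6)*1)))² - 1*36618 = -3*(8*(4*(24*1)))² - 36618 = -3*(8*(4*24))² - 36618 = -3*(8*96)² - 36618 = -3*768² - 36618 = -3*589824 - 36618 = -1769472 - 36618 = -1806090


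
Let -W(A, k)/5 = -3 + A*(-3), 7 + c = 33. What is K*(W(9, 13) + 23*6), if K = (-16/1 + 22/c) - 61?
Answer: -285120/13 ≈ -21932.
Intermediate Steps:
c = 26 (c = -7 + 33 = 26)
W(A, k) = 15 + 15*A (W(A, k) = -5*(-3 + A*(-3)) = -5*(-3 - 3*A) = 15 + 15*A)
K = -990/13 (K = (-16/1 + 22/26) - 61 = (-16*1 + 22*(1/26)) - 61 = (-16 + 11/13) - 61 = -197/13 - 61 = -990/13 ≈ -76.154)
K*(W(9, 13) + 23*6) = -990*((15 + 15*9) + 23*6)/13 = -990*((15 + 135) + 138)/13 = -990*(150 + 138)/13 = -990/13*288 = -285120/13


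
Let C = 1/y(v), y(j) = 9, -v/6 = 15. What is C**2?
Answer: 1/81 ≈ 0.012346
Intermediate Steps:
v = -90 (v = -6*15 = -90)
C = 1/9 ≈ 0.11111
C**2 = (1/9)**2 = 1/81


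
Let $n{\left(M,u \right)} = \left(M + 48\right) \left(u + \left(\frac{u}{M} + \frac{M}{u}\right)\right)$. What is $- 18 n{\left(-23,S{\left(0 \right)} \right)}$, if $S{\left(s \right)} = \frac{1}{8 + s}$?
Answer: $\frac{3806325}{46} \approx 82746.0$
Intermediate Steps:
$n{\left(M,u \right)} = \left(48 + M\right) \left(u + \frac{M}{u} + \frac{u}{M}\right)$ ($n{\left(M,u \right)} = \left(48 + M\right) \left(u + \left(\frac{M}{u} + \frac{u}{M}\right)\right) = \left(48 + M\right) \left(u + \frac{M}{u} + \frac{u}{M}\right)$)
$- 18 n{\left(-23,S{\left(0 \right)} \right)} = - 18 \left(\frac{49}{8 + 0} - \frac{23}{8 + 0} + \frac{\left(-23\right)^{2}}{\frac{1}{8 + 0}} + 48 \left(-23\right) \frac{1}{\frac{1}{8 + 0}} + \frac{48}{\left(8 + 0\right) \left(-23\right)}\right) = - 18 \left(\frac{49}{8} - \frac{23}{8} + \frac{529}{\frac{1}{8}} + 48 \left(-23\right) \frac{1}{\frac{1}{8}} + 48 \cdot \frac{1}{8} \left(- \frac{1}{23}\right)\right) = - 18 \left(49 \cdot \frac{1}{8} - \frac{23}{8} + 529 \frac{1}{\frac{1}{8}} + 48 \left(-23\right) \frac{1}{\frac{1}{8}} + 48 \cdot \frac{1}{8} \left(- \frac{1}{23}\right)\right) = - 18 \left(\frac{49}{8} - \frac{23}{8} + 529 \cdot 8 + 48 \left(-23\right) 8 - \frac{6}{23}\right) = - 18 \left(\frac{49}{8} - \frac{23}{8} + 4232 - 8832 - \frac{6}{23}\right) = \left(-18\right) \left(- \frac{422925}{92}\right) = \frac{3806325}{46}$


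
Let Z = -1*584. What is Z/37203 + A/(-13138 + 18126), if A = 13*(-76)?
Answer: -9917389/46392141 ≈ -0.21377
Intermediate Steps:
A = -988
Z = -584
Z/37203 + A/(-13138 + 18126) = -584/37203 - 988/(-13138 + 18126) = -584*1/37203 - 988/4988 = -584/37203 - 988*1/4988 = -584/37203 - 247/1247 = -9917389/46392141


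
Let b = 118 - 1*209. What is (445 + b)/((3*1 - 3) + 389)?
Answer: 354/389 ≈ 0.91003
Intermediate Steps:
b = -91 (b = 118 - 209 = -91)
(445 + b)/((3*1 - 3) + 389) = (445 - 91)/((3*1 - 3) + 389) = 354/((3 - 3) + 389) = 354/(0 + 389) = 354/389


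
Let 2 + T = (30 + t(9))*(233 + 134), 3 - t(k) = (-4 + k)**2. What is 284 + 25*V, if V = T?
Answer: 73634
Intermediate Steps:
t(k) = 3 - (-4 + k)**2
T = 2934 (T = -2 + (30 + (3 - (-4 + 9)**2))*(233 + 134) = -2 + (30 + (3 - 1*5**2))*367 = -2 + (30 + (3 - 1*25))*367 = -2 + (30 + (3 - 25))*367 = -2 + (30 - 22)*367 = -2 + 8*367 = -2 + 2936 = 2934)
V = 2934
284 + 25*V = 284 + 25*2934 = 284 + 73350 = 73634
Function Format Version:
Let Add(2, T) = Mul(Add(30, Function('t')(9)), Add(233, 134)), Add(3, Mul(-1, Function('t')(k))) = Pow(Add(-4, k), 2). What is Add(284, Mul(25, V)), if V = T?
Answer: 73634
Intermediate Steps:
Function('t')(k) = Add(3, Mul(-1, Pow(Add(-4, k), 2)))
T = 2934 (T = Add(-2, Mul(Add(30, Add(3, Mul(-1, Pow(Add(-4, 9), 2)))), Add(233, 134))) = Add(-2, Mul(Add(30, Add(3, Mul(-1, Pow(5, 2)))), 367)) = Add(-2, Mul(Add(30, Add(3, Mul(-1, 25))), 367)) = Add(-2, Mul(Add(30, Add(3, -25)), 367)) = Add(-2, Mul(Add(30, -22), 367)) = Add(-2, Mul(8, 367)) = Add(-2, 2936) = 2934)
V = 2934
Add(284, Mul(25, V)) = Add(284, Mul(25, 2934)) = Add(284, 73350) = 73634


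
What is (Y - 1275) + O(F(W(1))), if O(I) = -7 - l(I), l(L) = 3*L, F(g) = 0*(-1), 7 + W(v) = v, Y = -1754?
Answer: -3036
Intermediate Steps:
W(v) = -7 + v
F(g) = 0
O(I) = -7 - 3*I
(Y - 1275) + O(F(W(1))) = (-1754 - 1275) + (-7 - 3*0) = -3029 + (-7 + 0) = -3029 - 7 = -3036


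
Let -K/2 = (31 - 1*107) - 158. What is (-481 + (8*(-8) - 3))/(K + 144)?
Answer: -137/153 ≈ -0.89542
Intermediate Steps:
K = 468 (K = -2*((31 - 1*107) - 158) = -2*((31 - 107) - 158) = -2*(-76 - 158) = -2*(-234) = 468)
(-481 + (8*(-8) - 3))/(K + 144) = (-481 + (8*(-8) - 3))/(468 + 144) = (-481 + (-64 - 3))/612 = (-481 - 67)*(1/612) = -548*1/612 = -137/153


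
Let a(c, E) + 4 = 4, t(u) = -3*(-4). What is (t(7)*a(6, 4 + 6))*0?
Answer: 0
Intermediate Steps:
t(u) = 12
a(c, E) = 0 (a(c, E) = -4 + 4 = 0)
(t(7)*a(6, 4 + 6))*0 = (12*0)*0 = 0*0 = 0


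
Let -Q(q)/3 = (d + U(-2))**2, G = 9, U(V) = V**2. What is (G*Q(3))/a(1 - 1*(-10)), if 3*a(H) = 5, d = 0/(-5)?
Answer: -1296/5 ≈ -259.20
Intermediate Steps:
d = 0 (d = 0*(-1/5) = 0)
a(H) = 5/3 (a(H) = (1/3)*5 = 5/3)
Q(q) = -48 (Q(q) = -3*(0 + (-2)**2)**2 = -3*(0 + 4)**2 = -3*4**2 = -3*16 = -48)
(G*Q(3))/a(1 - 1*(-10)) = (9*(-48))/(5/3) = -432*3/5 = -1296/5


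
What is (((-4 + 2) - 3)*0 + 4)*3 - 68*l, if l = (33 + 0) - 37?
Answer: 284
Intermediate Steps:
l = -4 (l = 33 - 37 = -4)
(((-4 + 2) - 3)*0 + 4)*3 - 68*l = (((-4 + 2) - 3)*0 + 4)*3 - 68*(-4) = ((-2 - 3)*0 + 4)*3 + 272 = (-5*0 + 4)*3 + 272 = (0 + 4)*3 + 272 = 4*3 + 272 = 12 + 272 = 284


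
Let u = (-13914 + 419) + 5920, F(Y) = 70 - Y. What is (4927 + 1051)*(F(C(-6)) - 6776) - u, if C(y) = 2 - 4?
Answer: -40068937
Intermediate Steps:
C(y) = -2
u = -7575 (u = -13495 + 5920 = -7575)
(4927 + 1051)*(F(C(-6)) - 6776) - u = (4927 + 1051)*((70 - 1*(-2)) - 6776) - 1*(-7575) = 5978*((70 + 2) - 6776) + 7575 = 5978*(72 - 6776) + 7575 = 5978*(-6704) + 7575 = -40076512 + 7575 = -40068937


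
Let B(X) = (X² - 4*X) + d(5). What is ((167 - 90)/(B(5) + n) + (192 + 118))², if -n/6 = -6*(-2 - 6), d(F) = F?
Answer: 7413726609/77284 ≈ 95928.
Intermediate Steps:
B(X) = 5 + X² - 4*X (B(X) = (X² - 4*X) + 5 = 5 + X² - 4*X)
n = -288 (n = -(-36)*(-2 - 6) = -(-36)*(-8) = -6*48 = -288)
((167 - 90)/(B(5) + n) + (192 + 118))² = ((167 - 90)/((5 + 5² - 4*5) - 288) + (192 + 118))² = (77/((5 + 25 - 20) - 288) + 310)² = (77/(10 - 288) + 310)² = (77/(-278) + 310)² = (77*(-1/278) + 310)² = (-77/278 + 310)² = (86103/278)² = 7413726609/77284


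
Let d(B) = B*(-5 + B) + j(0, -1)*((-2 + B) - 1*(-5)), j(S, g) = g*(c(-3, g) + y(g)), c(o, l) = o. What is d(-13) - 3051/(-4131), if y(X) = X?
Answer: 29795/153 ≈ 194.74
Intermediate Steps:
j(S, g) = g*(-3 + g)
d(B) = 12 + 4*B + B*(-5 + B) (d(B) = B*(-5 + B) + (-(-3 - 1))*((-2 + B) - 1*(-5)) = B*(-5 + B) + (-1*(-4))*((-2 + B) + 5) = B*(-5 + B) + 4*(3 + B) = B*(-5 + B) + (12 + 4*B) = 12 + 4*B + B*(-5 + B))
d(-13) - 3051/(-4131) = (12 + (-13)² - 1*(-13)) - 3051/(-4131) = (12 + 169 + 13) - 3051*(-1/4131) = 194 + 113/153 = 29795/153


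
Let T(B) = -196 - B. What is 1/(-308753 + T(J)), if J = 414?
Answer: -1/309363 ≈ -3.2324e-6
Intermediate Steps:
1/(-308753 + T(J)) = 1/(-308753 + (-196 - 1*414)) = 1/(-308753 + (-196 - 414)) = 1/(-308753 - 610) = 1/(-309363) = -1/309363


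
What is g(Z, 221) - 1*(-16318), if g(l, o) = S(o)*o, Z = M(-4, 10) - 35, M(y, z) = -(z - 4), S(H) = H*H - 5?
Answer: 10809074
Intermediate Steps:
S(H) = -5 + H² (S(H) = H² - 5 = -5 + H²)
M(y, z) = 4 - z (M(y, z) = -(-4 + z) = 4 - z)
Z = -41 (Z = (4 - 1*10) - 35 = (4 - 10) - 35 = -6 - 35 = -41)
g(l, o) = o*(-5 + o²) (g(l, o) = (-5 + o²)*o = o*(-5 + o²))
g(Z, 221) - 1*(-16318) = 221*(-5 + 221²) - 1*(-16318) = 221*(-5 + 48841) + 16318 = 221*48836 + 16318 = 10792756 + 16318 = 10809074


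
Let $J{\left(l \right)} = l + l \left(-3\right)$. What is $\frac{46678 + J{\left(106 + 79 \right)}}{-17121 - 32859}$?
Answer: $- \frac{227}{245} \approx -0.92653$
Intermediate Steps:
$J{\left(l \right)} = - 2 l$ ($J{\left(l \right)} = l - 3 l = - 2 l$)
$\frac{46678 + J{\left(106 + 79 \right)}}{-17121 - 32859} = \frac{46678 - 2 \left(106 + 79\right)}{-17121 - 32859} = \frac{46678 - 370}{-49980} = \left(46678 - 370\right) \left(- \frac{1}{49980}\right) = 46308 \left(- \frac{1}{49980}\right) = - \frac{227}{245}$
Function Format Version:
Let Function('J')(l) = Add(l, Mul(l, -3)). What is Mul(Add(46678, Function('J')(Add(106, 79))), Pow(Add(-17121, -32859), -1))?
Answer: Rational(-227, 245) ≈ -0.92653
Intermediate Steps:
Function('J')(l) = Mul(-2, l) (Function('J')(l) = Add(l, Mul(-3, l)) = Mul(-2, l))
Mul(Add(46678, Function('J')(Add(106, 79))), Pow(Add(-17121, -32859), -1)) = Mul(Add(46678, Mul(-2, Add(106, 79))), Pow(Add(-17121, -32859), -1)) = Mul(Add(46678, Mul(-2, 185)), Pow(-49980, -1)) = Mul(Add(46678, -370), Rational(-1, 49980)) = Mul(46308, Rational(-1, 49980)) = Rational(-227, 245)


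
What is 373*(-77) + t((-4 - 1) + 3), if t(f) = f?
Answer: -28723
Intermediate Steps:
373*(-77) + t((-4 - 1) + 3) = 373*(-77) + ((-4 - 1) + 3) = -28721 + (-5 + 3) = -28721 - 2 = -28723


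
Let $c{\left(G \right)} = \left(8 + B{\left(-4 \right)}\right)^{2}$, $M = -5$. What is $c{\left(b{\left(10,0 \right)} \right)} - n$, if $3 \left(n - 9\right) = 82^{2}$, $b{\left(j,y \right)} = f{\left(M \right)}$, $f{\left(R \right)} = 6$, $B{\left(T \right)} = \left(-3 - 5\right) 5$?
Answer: $- \frac{3679}{3} \approx -1226.3$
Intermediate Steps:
$B{\left(T \right)} = -40$ ($B{\left(T \right)} = \left(-8\right) 5 = -40$)
$b{\left(j,y \right)} = 6$
$c{\left(G \right)} = 1024$ ($c{\left(G \right)} = \left(8 - 40\right)^{2} = \left(-32\right)^{2} = 1024$)
$n = \frac{6751}{3}$ ($n = 9 + \frac{82^{2}}{3} = 9 + \frac{1}{3} \cdot 6724 = 9 + \frac{6724}{3} = \frac{6751}{3} \approx 2250.3$)
$c{\left(b{\left(10,0 \right)} \right)} - n = 1024 - \frac{6751}{3} = - \frac{3679}{3}$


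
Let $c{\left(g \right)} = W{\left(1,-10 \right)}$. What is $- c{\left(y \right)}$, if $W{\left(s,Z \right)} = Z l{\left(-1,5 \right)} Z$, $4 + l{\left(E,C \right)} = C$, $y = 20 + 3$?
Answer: $-100$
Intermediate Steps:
$y = 23$
$l{\left(E,C \right)} = -4 + C$
$W{\left(s,Z \right)} = Z^{2}$ ($W{\left(s,Z \right)} = Z \left(-4 + 5\right) Z = Z 1 Z = Z Z = Z^{2}$)
$c{\left(g \right)} = 100$ ($c{\left(g \right)} = \left(-10\right)^{2} = 100$)
$- c{\left(y \right)} = \left(-1\right) 100 = -100$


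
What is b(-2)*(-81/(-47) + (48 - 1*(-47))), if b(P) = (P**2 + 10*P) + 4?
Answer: -54552/47 ≈ -1160.7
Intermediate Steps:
b(P) = 4 + P**2 + 10*P
b(-2)*(-81/(-47) + (48 - 1*(-47))) = (4 + (-2)**2 + 10*(-2))*(-81/(-47) + (48 - 1*(-47))) = (4 + 4 - 20)*(-81*(-1/47) + (48 + 47)) = -12*(81/47 + 95) = -12*4546/47 = -54552/47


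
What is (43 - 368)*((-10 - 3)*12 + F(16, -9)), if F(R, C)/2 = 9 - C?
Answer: 39000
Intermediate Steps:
F(R, C) = 18 - 2*C (F(R, C) = 2*(9 - C) = 18 - 2*C)
(43 - 368)*((-10 - 3)*12 + F(16, -9)) = (43 - 368)*((-10 - 3)*12 + (18 - 2*(-9))) = -325*(-13*12 + (18 + 18)) = -325*(-156 + 36) = -325*(-120) = 39000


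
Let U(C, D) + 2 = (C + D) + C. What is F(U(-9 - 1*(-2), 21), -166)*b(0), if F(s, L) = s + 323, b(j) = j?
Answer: 0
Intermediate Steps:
U(C, D) = -2 + D + 2*C (U(C, D) = -2 + ((C + D) + C) = -2 + (D + 2*C) = -2 + D + 2*C)
F(s, L) = 323 + s
F(U(-9 - 1*(-2), 21), -166)*b(0) = (323 + (-2 + 21 + 2*(-9 - 1*(-2))))*0 = (323 + (-2 + 21 + 2*(-9 + 2)))*0 = (323 + (-2 + 21 + 2*(-7)))*0 = (323 + (-2 + 21 - 14))*0 = (323 + 5)*0 = 328*0 = 0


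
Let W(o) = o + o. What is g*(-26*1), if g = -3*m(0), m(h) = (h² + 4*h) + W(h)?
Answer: 0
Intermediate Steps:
W(o) = 2*o
m(h) = h² + 6*h (m(h) = (h² + 4*h) + 2*h = h² + 6*h)
g = 0 (g = -0*(6 + 0) = -0*6 = -3*0 = 0)
g*(-26*1) = 0*(-26*1) = 0*(-26) = 0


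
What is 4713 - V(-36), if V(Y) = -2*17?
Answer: 4747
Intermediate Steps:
V(Y) = -34
4713 - V(-36) = 4713 - 1*(-34) = 4713 + 34 = 4747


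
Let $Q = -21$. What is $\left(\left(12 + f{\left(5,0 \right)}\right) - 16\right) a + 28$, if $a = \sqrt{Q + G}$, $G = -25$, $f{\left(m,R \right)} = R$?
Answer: $28 - 4 i \sqrt{46} \approx 28.0 - 27.129 i$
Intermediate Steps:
$a = i \sqrt{46}$ ($a = \sqrt{-21 - 25} = \sqrt{-46} = i \sqrt{46} \approx 6.7823 i$)
$\left(\left(12 + f{\left(5,0 \right)}\right) - 16\right) a + 28 = \left(\left(12 + 0\right) - 16\right) i \sqrt{46} + 28 = \left(12 - 16\right) i \sqrt{46} + 28 = - 4 i \sqrt{46} + 28 = 28 - 4 i \sqrt{46}$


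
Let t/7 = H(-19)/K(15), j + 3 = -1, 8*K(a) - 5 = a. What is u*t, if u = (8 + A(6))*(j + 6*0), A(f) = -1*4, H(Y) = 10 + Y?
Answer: 2016/5 ≈ 403.20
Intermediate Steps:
K(a) = 5/8 + a/8
j = -4 (j = -3 - 1 = -4)
A(f) = -4
u = -16 (u = (8 - 4)*(-4 + 6*0) = 4*(-4 + 0) = 4*(-4) = -16)
t = -126/5 (t = 7*((10 - 19)/(5/8 + (⅛)*15)) = 7*(-9/(5/8 + 15/8)) = 7*(-9/5/2) = 7*(-9*⅖) = 7*(-18/5) = -126/5 ≈ -25.200)
u*t = -16*(-126/5) = 2016/5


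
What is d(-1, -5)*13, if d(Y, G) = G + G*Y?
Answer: 0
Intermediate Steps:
d(-1, -5)*13 = -5*(1 - 1)*13 = -5*0*13 = 0*13 = 0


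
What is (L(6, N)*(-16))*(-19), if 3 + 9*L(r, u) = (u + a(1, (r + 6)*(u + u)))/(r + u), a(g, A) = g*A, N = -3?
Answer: -8512/9 ≈ -945.78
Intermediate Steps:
a(g, A) = A*g
L(r, u) = -⅓ + (u + 2*u*(6 + r))/(9*(r + u)) (L(r, u) = -⅓ + ((u + ((r + 6)*(u + u))*1)/(r + u))/9 = -⅓ + ((u + ((6 + r)*(2*u))*1)/(r + u))/9 = -⅓ + ((u + (2*u*(6 + r))*1)/(r + u))/9 = -⅓ + ((u + 2*u*(6 + r))/(r + u))/9 = -⅓ + (u + 2*u*(6 + r))/(9*(r + u)))
(L(6, N)*(-16))*(-19) = (((-3*6 + 10*(-3) + 2*6*(-3))/(9*(6 - 3)))*(-16))*(-19) = (((⅑)*(-18 - 30 - 36)/3)*(-16))*(-19) = (((⅑)*(⅓)*(-84))*(-16))*(-19) = -28/9*(-16)*(-19) = (448/9)*(-19) = -8512/9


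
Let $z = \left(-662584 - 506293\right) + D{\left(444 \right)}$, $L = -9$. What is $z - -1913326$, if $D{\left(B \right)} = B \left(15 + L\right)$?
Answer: $747113$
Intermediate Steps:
$D{\left(B \right)} = 6 B$ ($D{\left(B \right)} = B \left(15 - 9\right) = B 6 = 6 B$)
$z = -1166213$ ($z = \left(-662584 - 506293\right) + 6 \cdot 444 = -1168877 + 2664 = -1166213$)
$z - -1913326 = -1166213 - -1913326 = -1166213 + 1913326 = 747113$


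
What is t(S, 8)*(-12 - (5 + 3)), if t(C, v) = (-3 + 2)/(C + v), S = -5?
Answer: 20/3 ≈ 6.6667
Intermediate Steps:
t(C, v) = -1/(C + v)
t(S, 8)*(-12 - (5 + 3)) = (-1/(-5 + 8))*(-12 - (5 + 3)) = (-1/3)*(-12 - 1*8) = (-1*⅓)*(-12 - 8) = -⅓*(-20) = 20/3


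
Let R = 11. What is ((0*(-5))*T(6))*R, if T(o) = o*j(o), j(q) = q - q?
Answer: 0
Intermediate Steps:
j(q) = 0
T(o) = 0 (T(o) = o*0 = 0)
((0*(-5))*T(6))*R = ((0*(-5))*0)*11 = (0*0)*11 = 0*11 = 0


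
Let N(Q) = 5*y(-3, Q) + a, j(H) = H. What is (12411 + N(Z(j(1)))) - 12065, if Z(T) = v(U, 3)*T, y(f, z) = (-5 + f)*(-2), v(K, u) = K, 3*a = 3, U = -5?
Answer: 427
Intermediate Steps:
a = 1 (a = (⅓)*3 = 1)
y(f, z) = 10 - 2*f
Z(T) = -5*T
N(Q) = 81 (N(Q) = 5*(10 - 2*(-3)) + 1 = 5*(10 + 6) + 1 = 5*16 + 1 = 80 + 1 = 81)
(12411 + N(Z(j(1)))) - 12065 = (12411 + 81) - 12065 = 12492 - 12065 = 427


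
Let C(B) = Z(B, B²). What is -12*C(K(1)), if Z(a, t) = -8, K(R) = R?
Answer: 96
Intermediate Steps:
C(B) = -8
-12*C(K(1)) = -12*(-8) = 96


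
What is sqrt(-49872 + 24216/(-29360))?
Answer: I*sqrt(671732089890)/3670 ≈ 223.32*I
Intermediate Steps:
sqrt(-49872 + 24216/(-29360)) = sqrt(-49872 + 24216*(-1/29360)) = sqrt(-49872 - 3027/3670) = sqrt(-183033267/3670) = I*sqrt(671732089890)/3670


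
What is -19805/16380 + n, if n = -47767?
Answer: -156488653/3276 ≈ -47768.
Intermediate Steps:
-19805/16380 + n = -19805/16380 - 47767 = -19805*1/16380 - 47767 = -3961/3276 - 47767 = -156488653/3276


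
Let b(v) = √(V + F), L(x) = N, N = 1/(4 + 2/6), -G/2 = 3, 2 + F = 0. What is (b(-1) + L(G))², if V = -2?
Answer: -667/169 + 12*I/13 ≈ -3.9467 + 0.92308*I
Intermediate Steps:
F = -2 (F = -2 + 0 = -2)
G = -6 (G = -2*3 = -6)
N = 3/13 (N = 1/(4 + 2*(⅙)) = 1/(4 + ⅓) = 1/(13/3) = 3/13 ≈ 0.23077)
L(x) = 3/13
b(v) = 2*I (b(v) = √(-2 - 2) = √(-4) = 2*I)
(b(-1) + L(G))² = (2*I + 3/13)² = (3/13 + 2*I)²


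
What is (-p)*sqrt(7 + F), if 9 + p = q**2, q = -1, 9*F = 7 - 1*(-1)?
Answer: 8*sqrt(71)/3 ≈ 22.470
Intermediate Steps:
F = 8/9 (F = (7 - 1*(-1))/9 = (7 + 1)/9 = (1/9)*8 = 8/9 ≈ 0.88889)
p = -8 (p = -9 + (-1)**2 = -9 + 1 = -8)
(-p)*sqrt(7 + F) = (-1*(-8))*sqrt(7 + 8/9) = 8*sqrt(71/9) = 8*(sqrt(71)/3) = 8*sqrt(71)/3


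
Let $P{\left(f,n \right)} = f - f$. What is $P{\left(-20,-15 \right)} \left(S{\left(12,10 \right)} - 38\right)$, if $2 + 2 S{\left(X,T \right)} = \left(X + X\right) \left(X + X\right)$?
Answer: $0$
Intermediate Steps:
$P{\left(f,n \right)} = 0$
$S{\left(X,T \right)} = -1 + 2 X^{2}$ ($S{\left(X,T \right)} = -1 + \frac{\left(X + X\right) \left(X + X\right)}{2} = -1 + \frac{2 X 2 X}{2} = -1 + \frac{4 X^{2}}{2} = -1 + 2 X^{2}$)
$P{\left(-20,-15 \right)} \left(S{\left(12,10 \right)} - 38\right) = 0 \left(\left(-1 + 2 \cdot 12^{2}\right) - 38\right) = 0 \left(\left(-1 + 2 \cdot 144\right) - 38\right) = 0 \left(\left(-1 + 288\right) - 38\right) = 0 \left(287 - 38\right) = 0 \cdot 249 = 0$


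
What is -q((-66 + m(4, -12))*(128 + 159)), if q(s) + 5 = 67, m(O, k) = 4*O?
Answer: -62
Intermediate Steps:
q(s) = 62 (q(s) = -5 + 67 = 62)
-q((-66 + m(4, -12))*(128 + 159)) = -1*62 = -62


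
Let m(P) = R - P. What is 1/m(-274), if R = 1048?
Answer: 1/1322 ≈ 0.00075643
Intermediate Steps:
m(P) = 1048 - P
1/m(-274) = 1/(1048 - 1*(-274)) = 1/(1048 + 274) = 1/1322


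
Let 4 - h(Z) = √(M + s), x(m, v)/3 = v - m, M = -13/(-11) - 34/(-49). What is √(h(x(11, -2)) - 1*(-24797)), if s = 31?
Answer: √(147045129 - 154*√48730)/77 ≈ 157.47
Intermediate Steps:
M = 1011/539 (M = -13*(-1/11) - 34*(-1/49) = 13/11 + 34/49 = 1011/539 ≈ 1.8757)
x(m, v) = -3*m + 3*v (x(m, v) = 3*(v - m) = -3*m + 3*v)
h(Z) = 4 - 2*√48730/77 (h(Z) = 4 - √(1011/539 + 31) = 4 - √(17720/539) = 4 - 2*√48730/77)
√(h(x(11, -2)) - 1*(-24797)) = √((4 - 2*√48730/77) - 1*(-24797)) = √((4 - 2*√48730/77) + 24797) = √(24801 - 2*√48730/77)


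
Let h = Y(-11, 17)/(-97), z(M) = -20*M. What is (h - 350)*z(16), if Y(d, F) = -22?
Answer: 10856960/97 ≈ 1.1193e+5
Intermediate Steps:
h = 22/97 (h = -22/(-97) = -22*(-1/97) = 22/97 ≈ 0.22680)
(h - 350)*z(16) = (22/97 - 350)*(-20*16) = -33928/97*(-320) = 10856960/97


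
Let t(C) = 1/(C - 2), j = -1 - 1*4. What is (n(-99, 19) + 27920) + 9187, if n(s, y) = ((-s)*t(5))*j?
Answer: 36942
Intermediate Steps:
j = -5 (j = -1 - 4 = -5)
t(C) = 1/(-2 + C)
n(s, y) = 5*s/3 (n(s, y) = ((-s)/(-2 + 5))*(-5) = (-s/3)*(-5) = (-s*(1/3))*(-5) = -s/3*(-5) = 5*s/3)
(n(-99, 19) + 27920) + 9187 = ((5/3)*(-99) + 27920) + 9187 = (-165 + 27920) + 9187 = 27755 + 9187 = 36942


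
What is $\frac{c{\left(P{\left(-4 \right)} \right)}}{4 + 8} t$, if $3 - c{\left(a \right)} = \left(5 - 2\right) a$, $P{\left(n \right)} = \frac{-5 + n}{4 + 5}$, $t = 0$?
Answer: $0$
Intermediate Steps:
$P{\left(n \right)} = - \frac{5}{9} + \frac{n}{9}$ ($P{\left(n \right)} = \frac{-5 + n}{9} = \left(-5 + n\right) \frac{1}{9} = - \frac{5}{9} + \frac{n}{9}$)
$c{\left(a \right)} = 3 - 3 a$ ($c{\left(a \right)} = 3 - \left(5 - 2\right) a = 3 - 3 a$)
$\frac{c{\left(P{\left(-4 \right)} \right)}}{4 + 8} t = \frac{3 - 3 \left(- \frac{5}{9} + \frac{1}{9} \left(-4\right)\right)}{4 + 8} \cdot 0 = \frac{3 - 3 \left(- \frac{5}{9} - \frac{4}{9}\right)}{12} \cdot 0 = \left(3 - -3\right) \frac{1}{12} \cdot 0 = \left(3 + 3\right) \frac{1}{12} \cdot 0 = 6 \cdot \frac{1}{12} \cdot 0 = \frac{1}{2} \cdot 0 = 0$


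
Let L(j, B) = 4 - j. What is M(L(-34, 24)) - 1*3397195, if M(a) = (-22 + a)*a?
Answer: -3396587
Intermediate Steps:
M(a) = a*(-22 + a)
M(L(-34, 24)) - 1*3397195 = (4 - 1*(-34))*(-22 + (4 - 1*(-34))) - 1*3397195 = (4 + 34)*(-22 + (4 + 34)) - 3397195 = 38*(-22 + 38) - 3397195 = 38*16 - 3397195 = 608 - 3397195 = -3396587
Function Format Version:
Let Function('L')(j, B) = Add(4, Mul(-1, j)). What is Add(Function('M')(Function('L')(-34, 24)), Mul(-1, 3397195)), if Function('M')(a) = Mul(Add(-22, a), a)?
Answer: -3396587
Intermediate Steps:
Function('M')(a) = Mul(a, Add(-22, a))
Add(Function('M')(Function('L')(-34, 24)), Mul(-1, 3397195)) = Add(Mul(Add(4, Mul(-1, -34)), Add(-22, Add(4, Mul(-1, -34)))), Mul(-1, 3397195)) = Add(Mul(Add(4, 34), Add(-22, Add(4, 34))), -3397195) = Add(Mul(38, Add(-22, 38)), -3397195) = Add(Mul(38, 16), -3397195) = Add(608, -3397195) = -3396587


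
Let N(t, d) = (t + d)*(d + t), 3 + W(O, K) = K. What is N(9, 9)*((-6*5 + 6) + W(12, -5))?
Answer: -10368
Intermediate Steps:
W(O, K) = -3 + K
N(t, d) = (d + t)**2 (N(t, d) = (d + t)*(d + t) = (d + t)**2)
N(9, 9)*((-6*5 + 6) + W(12, -5)) = (9 + 9)**2*((-6*5 + 6) + (-3 - 5)) = 18**2*((-30 + 6) - 8) = 324*(-24 - 8) = 324*(-32) = -10368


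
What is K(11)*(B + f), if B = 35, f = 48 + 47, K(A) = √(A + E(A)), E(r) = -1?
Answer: 130*√10 ≈ 411.10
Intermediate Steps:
K(A) = √(-1 + A) (K(A) = √(A - 1) = √(-1 + A))
f = 95
K(11)*(B + f) = √(-1 + 11)*(35 + 95) = √10*130 = 130*√10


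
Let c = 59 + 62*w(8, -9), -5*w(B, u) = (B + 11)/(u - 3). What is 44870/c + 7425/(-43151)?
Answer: 8295435075/14541887 ≈ 570.45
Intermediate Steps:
w(B, u) = -(11 + B)/(5*(-3 + u)) (w(B, u) = -(B + 11)/(5*(u - 3)) = -(11 + B)/(5*(-3 + u)))
c = 2359/30 (c = 59 + 62*((-11 - 1*8)/(5*(-3 - 9))) = 59 + 62*((1/5)*(-11 - 8)/(-12)) = 59 + 62*((1/5)*(-1/12)*(-19)) = 59 + 62*(19/60) = 59 + 589/30 = 2359/30 ≈ 78.633)
44870/c + 7425/(-43151) = 44870/(2359/30) + 7425/(-43151) = 44870*(30/2359) + 7425*(-1/43151) = 192300/337 - 7425/43151 = 8295435075/14541887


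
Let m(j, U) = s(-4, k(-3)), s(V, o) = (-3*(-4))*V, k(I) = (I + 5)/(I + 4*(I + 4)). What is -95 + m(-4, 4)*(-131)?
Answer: 6193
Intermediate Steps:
k(I) = (5 + I)/(16 + 5*I) (k(I) = (5 + I)/(I + 4*(4 + I)) = (5 + I)/(I + (16 + 4*I)) = (5 + I)/(16 + 5*I))
s(V, o) = 12*V
m(j, U) = -48 (m(j, U) = 12*(-4) = -48)
-95 + m(-4, 4)*(-131) = -95 - 48*(-131) = -95 + 6288 = 6193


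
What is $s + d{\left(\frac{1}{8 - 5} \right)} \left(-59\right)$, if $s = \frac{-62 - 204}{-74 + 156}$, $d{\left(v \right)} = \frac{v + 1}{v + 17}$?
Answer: $- \frac{4148}{533} \approx -7.7824$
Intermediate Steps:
$d{\left(v \right)} = \frac{1 + v}{17 + v}$
$s = - \frac{133}{41}$ ($s = - \frac{266}{82} = \left(-266\right) \frac{1}{82} = - \frac{133}{41} \approx -3.2439$)
$s + d{\left(\frac{1}{8 - 5} \right)} \left(-59\right) = - \frac{133}{41} + \frac{1 + \frac{1}{8 - 5}}{17 + \frac{1}{8 - 5}} \left(-59\right) = - \frac{133}{41} + \frac{1 + \frac{1}{3}}{17 + \frac{1}{3}} \left(-59\right) = - \frac{133}{41} + \frac{1}{\frac{52}{3}} \cdot \frac{4}{3} \left(-59\right) = - \frac{133}{41} + \frac{3}{52} \cdot \frac{4}{3} \left(-59\right) = - \frac{133}{41} + \frac{1}{13} \left(-59\right) = - \frac{133}{41} - \frac{59}{13} = - \frac{4148}{533}$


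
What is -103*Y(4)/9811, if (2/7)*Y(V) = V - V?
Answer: 0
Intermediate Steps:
Y(V) = 0 (Y(V) = 7*(V - V)/2 = (7/2)*0 = 0)
-103*Y(4)/9811 = -103*0/9811 = 0*(1/9811) = 0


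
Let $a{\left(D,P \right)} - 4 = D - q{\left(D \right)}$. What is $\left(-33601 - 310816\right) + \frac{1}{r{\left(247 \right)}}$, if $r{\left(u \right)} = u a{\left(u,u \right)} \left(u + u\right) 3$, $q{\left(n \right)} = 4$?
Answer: $- \frac{31140579467945}{90415338} \approx -3.4442 \cdot 10^{5}$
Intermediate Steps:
$a{\left(D,P \right)} = D$ ($a{\left(D,P \right)} = 4 + \left(D - 4\right) = 4 + \left(-4 + D\right) = D$)
$r{\left(u \right)} = 6 u^{3}$ ($r{\left(u \right)} = u u \left(u + u\right) 3 = u^{2} \cdot 2 u 3 = u^{2} \cdot 6 u = 6 u^{3}$)
$\left(-33601 - 310816\right) + \frac{1}{r{\left(247 \right)}} = \left(-33601 - 310816\right) + \frac{1}{6 \cdot 247^{3}} = -344417 + \frac{1}{6 \cdot 15069223} = -344417 + \frac{1}{90415338} = - \frac{31140579467945}{90415338}$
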